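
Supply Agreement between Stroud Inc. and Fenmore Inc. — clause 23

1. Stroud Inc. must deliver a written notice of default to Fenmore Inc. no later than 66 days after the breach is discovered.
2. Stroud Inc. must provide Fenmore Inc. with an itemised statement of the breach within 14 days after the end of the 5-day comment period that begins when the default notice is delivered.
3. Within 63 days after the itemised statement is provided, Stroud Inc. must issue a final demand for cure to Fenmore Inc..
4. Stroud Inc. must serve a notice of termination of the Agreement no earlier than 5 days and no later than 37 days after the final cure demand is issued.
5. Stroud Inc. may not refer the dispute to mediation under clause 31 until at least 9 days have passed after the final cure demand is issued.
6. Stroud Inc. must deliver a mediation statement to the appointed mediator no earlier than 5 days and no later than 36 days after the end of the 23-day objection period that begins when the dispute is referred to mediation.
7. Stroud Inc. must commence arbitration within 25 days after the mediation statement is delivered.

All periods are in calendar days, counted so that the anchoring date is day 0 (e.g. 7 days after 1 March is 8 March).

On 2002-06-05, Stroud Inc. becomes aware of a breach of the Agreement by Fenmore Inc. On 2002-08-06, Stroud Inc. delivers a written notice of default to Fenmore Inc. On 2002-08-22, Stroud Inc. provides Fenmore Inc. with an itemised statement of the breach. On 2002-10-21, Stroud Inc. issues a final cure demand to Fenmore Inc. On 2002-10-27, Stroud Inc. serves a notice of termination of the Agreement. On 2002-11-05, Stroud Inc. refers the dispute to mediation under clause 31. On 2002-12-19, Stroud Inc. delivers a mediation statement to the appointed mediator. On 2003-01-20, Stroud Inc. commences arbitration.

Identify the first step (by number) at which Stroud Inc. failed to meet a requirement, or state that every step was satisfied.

Step 1 — counting 66 days from 2002-06-05 (when the breach is discovered) gives a deadline of 2002-08-10; done 2002-08-06 — timely.
Step 2 — counting 14 days from 2002-08-11 (end of the 5-day comment period, which began when the default notice is delivered on 2002-08-06) gives a deadline of 2002-08-25; done 2002-08-22 — timely.
Step 3 — counting 63 days from 2002-08-22 (when the itemised statement is provided) gives a deadline of 2002-10-24; 2002-10-21 is within that limit.
Step 4 — 5 and 37 days from 2002-10-21 (when the final cure demand is issued) are 2002-10-26 and 2002-11-27 respectively; done 2002-10-27, which is between those dates.
Step 5 — must wait 9 days from 2002-10-21 (when the final cure demand is issued), so not before 2002-10-30; done 2002-11-05 — permitted.
Step 6 — 5 and 36 days from 2002-11-28 (end of the 23-day objection period, which began when the dispute is referred to mediation on 2002-11-05) are 2002-12-03 and 2003-01-03 respectively; done 2002-12-19 — within the window.
Step 7 — counting 25 days from 2002-12-19 (when the mediation statement is delivered) gives a deadline of 2003-01-13; done 2003-01-20 — 7 days late.
That is the first point of non-compliance.

Step 7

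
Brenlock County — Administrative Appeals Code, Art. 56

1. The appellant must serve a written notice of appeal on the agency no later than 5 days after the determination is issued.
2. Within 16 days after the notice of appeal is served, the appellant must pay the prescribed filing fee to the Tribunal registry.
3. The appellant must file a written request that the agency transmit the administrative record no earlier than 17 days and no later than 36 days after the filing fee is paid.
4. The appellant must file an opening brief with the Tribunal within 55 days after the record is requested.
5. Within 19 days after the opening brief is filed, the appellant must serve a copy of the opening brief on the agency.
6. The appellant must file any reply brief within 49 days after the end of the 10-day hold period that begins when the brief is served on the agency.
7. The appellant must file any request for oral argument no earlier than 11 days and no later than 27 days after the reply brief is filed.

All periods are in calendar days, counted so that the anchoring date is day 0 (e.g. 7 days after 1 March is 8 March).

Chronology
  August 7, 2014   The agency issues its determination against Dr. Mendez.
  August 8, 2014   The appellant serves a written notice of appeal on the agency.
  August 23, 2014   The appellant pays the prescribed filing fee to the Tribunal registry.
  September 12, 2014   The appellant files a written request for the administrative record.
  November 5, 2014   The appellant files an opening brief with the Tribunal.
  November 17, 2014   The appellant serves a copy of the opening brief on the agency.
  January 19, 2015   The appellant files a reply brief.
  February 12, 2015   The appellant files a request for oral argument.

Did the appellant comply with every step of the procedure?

Step 1: 5 days after August 7, 2014 (when the determination is issued) is August 12, 2014; August 8, 2014 is within that limit.
Step 2: 16 days after August 8, 2014 (when the notice of appeal is served) is August 24, 2014; done August 23, 2014 — timely.
Step 3: the window is 17–36 days after August 23, 2014 (when the filing fee is paid), so September 9, 2014 through September 28, 2014; September 12, 2014 falls inside that range.
Step 4: 55 days after September 12, 2014 (when the record is requested) is November 6, 2014; November 5, 2014 is within that limit.
Step 5: 19 days after November 5, 2014 (when the opening brief is filed) is November 24, 2014; November 17, 2014 is within that limit.
Step 6: 49 days after November 27, 2014 (end of the 10-day hold period, which began when the brief is served on the agency on November 17, 2014) is January 15, 2015; January 19, 2015 misses that deadline by 4 days.

No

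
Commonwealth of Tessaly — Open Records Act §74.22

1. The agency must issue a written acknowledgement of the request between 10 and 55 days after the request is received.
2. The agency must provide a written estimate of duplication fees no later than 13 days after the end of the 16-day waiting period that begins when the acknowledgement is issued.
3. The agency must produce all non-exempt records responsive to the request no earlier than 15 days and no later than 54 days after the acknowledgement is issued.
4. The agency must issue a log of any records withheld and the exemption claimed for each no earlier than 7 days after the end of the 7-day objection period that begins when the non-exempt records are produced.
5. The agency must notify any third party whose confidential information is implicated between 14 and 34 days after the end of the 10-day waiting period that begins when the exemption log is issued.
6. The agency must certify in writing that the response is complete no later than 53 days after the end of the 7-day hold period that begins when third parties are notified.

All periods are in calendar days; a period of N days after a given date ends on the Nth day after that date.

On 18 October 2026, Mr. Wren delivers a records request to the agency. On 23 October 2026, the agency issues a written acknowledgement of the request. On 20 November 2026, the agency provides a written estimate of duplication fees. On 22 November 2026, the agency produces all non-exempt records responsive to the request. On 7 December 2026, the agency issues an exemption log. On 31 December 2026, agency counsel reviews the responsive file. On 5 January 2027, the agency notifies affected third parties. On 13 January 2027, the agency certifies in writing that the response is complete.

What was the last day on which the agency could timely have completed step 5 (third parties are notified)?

20 January 2027

The exemption log is issued on 7 December 2026; the 10-day waiting period therefore ends 17 December 2026, and step 5 runs from that date. The window is 14–34 days after 17 December 2026; it closes on 20 January 2027.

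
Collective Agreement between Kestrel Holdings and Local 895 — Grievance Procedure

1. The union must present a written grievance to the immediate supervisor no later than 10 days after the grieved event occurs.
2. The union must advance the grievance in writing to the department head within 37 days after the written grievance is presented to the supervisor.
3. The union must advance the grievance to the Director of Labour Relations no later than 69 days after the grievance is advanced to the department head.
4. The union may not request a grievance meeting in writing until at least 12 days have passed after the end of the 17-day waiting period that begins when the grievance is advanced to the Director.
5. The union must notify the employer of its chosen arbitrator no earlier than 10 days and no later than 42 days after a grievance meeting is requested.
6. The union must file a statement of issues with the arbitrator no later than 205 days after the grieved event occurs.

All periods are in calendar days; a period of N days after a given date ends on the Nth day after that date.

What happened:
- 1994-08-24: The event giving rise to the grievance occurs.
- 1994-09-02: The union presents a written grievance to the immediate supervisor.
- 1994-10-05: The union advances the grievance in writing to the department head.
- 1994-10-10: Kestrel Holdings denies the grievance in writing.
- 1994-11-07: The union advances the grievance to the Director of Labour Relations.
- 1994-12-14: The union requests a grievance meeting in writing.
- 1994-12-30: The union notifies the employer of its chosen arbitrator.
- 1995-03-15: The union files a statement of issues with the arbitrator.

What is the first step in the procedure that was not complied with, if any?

None — every step was satisfied

(1) due by 1994-08-24 + 10 days = 1994-09-03; completed 1994-09-02, before the deadline.
(2) due by 1994-09-02 + 37 days = 1994-10-09; done 1994-10-05 — timely.
(3) due by 1994-10-05 + 69 days = 1994-12-13; completed 1994-11-07, before the deadline.
(4) permitted from 1994-11-24 + 12 days = 1994-12-06 onward; done 1994-12-14 — permitted.
(5) the permitted window runs from 1994-12-14 + 10 = 1994-12-24 to 1994-12-14 + 42 = 1995-01-25; 1994-12-30 falls inside that range.
(6) due by 1994-08-24 + 205 days = 1995-03-17; done 1995-03-15 — timely.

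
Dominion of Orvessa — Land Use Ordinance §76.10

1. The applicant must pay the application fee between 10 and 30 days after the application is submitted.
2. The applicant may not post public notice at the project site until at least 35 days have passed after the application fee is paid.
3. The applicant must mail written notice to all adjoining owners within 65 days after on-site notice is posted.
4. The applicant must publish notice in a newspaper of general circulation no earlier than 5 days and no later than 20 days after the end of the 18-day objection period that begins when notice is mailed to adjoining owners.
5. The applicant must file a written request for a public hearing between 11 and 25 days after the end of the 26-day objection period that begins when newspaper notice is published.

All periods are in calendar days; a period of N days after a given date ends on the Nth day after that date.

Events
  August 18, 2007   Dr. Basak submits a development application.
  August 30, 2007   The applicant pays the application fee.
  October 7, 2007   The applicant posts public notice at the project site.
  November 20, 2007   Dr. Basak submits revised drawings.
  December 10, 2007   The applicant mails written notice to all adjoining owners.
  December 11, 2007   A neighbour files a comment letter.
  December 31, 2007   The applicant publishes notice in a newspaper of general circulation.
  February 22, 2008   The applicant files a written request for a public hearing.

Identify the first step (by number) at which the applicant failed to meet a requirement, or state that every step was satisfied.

Step 4

Step 1 — 10 and 30 days from August 18, 2007 (when the application is submitted) are August 28, 2007 and September 17, 2007 respectively; done August 30, 2007, which is between those dates.
Step 2 — must wait 35 days from August 30, 2007 (when the application fee is paid), so not before October 4, 2007; done October 7, 2007, after the minimum wait.
Step 3 — counting 65 days from October 7, 2007 (when on-site notice is posted) gives a deadline of December 11, 2007; December 10, 2007 is within that limit.
Step 4 — 5 and 20 days from December 28, 2007 (end of the 18-day objection period, which began when notice is mailed to adjoining owners on December 10, 2007) are January 2, 2008 and January 17, 2008 respectively; December 31, 2007 is 2 days too early.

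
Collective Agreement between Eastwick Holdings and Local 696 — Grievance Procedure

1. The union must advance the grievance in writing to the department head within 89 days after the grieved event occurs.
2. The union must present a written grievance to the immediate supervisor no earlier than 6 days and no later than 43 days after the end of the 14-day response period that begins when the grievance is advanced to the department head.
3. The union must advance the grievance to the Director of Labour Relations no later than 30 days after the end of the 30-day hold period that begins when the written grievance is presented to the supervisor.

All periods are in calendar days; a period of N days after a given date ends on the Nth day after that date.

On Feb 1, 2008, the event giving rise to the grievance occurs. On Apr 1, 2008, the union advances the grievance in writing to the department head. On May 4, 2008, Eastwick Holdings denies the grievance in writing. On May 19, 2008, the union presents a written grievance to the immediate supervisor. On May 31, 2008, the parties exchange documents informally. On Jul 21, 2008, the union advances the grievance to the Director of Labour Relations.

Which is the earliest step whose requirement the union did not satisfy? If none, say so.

Step 1 — counting 89 days from Feb 1, 2008 (when the grieved event occurs) gives a deadline of Apr 30, 2008; completed Apr 1, 2008, before the deadline.
Step 2 — 6 and 43 days from Apr 15, 2008 (end of the 14-day response period, which began when the grievance is advanced to the department head on Apr 1, 2008) are Apr 21, 2008 and May 28, 2008 respectively; done May 19, 2008 — within the window.
Step 3 — counting 30 days from Jun 18, 2008 (end of the 30-day hold period, which began when the written grievance is presented to the supervisor on May 19, 2008) gives a deadline of Jul 18, 2008; not done until Jul 21, 2008, 3 days after the deadline.
The analysis stops there.

Step 3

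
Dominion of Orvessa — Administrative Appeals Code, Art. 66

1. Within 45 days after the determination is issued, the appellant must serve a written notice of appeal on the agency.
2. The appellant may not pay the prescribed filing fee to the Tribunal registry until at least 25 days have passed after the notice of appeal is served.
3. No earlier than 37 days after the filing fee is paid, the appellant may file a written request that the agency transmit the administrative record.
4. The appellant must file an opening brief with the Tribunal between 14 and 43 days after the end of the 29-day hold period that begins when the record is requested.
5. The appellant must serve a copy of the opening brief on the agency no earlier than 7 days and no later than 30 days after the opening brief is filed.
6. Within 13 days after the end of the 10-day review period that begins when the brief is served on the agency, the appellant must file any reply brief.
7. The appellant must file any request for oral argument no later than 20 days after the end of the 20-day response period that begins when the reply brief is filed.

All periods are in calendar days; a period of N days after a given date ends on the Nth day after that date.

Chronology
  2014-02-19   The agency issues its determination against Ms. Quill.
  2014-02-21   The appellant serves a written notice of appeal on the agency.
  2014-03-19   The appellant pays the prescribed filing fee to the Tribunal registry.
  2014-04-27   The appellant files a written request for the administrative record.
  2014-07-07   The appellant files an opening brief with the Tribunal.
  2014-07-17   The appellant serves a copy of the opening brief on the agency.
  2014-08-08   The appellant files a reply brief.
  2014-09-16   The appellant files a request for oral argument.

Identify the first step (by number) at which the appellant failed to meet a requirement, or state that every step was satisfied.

Step 1: 45 days after 2014-02-19 (when the determination is issued) is 2014-04-05; done 2014-02-21 — timely.
Step 2: the earliest permitted date is 25 days after 2014-02-21 (when the notice of appeal is served), i.e. 2014-03-18; 2014-03-19 is on or after that date.
Step 3: the earliest permitted date is 37 days after 2014-03-19 (when the filing fee is paid), i.e. 2014-04-25; done 2014-04-27 — permitted.
Step 4: the window is 14–43 days after 2014-05-26 (end of the 29-day hold period, which began when the record is requested on 2014-04-27), so 2014-06-09 through 2014-07-08; done 2014-07-07, which is between those dates.
Step 5: the window is 7–30 days after 2014-07-07 (when the opening brief is filed), so 2014-07-14 through 2014-08-06; done 2014-07-17, which is between those dates.
Step 6: 13 days after 2014-07-27 (end of the 10-day review period, which began when the brief is served on the agency on 2014-07-17) is 2014-08-09; completed 2014-08-08, before the deadline.
Step 7: 20 days after 2014-08-28 (end of the 20-day response period, which began when the reply brief is filed on 2014-08-08) is 2014-09-17; 2014-09-16 is within that limit.

None — every step was satisfied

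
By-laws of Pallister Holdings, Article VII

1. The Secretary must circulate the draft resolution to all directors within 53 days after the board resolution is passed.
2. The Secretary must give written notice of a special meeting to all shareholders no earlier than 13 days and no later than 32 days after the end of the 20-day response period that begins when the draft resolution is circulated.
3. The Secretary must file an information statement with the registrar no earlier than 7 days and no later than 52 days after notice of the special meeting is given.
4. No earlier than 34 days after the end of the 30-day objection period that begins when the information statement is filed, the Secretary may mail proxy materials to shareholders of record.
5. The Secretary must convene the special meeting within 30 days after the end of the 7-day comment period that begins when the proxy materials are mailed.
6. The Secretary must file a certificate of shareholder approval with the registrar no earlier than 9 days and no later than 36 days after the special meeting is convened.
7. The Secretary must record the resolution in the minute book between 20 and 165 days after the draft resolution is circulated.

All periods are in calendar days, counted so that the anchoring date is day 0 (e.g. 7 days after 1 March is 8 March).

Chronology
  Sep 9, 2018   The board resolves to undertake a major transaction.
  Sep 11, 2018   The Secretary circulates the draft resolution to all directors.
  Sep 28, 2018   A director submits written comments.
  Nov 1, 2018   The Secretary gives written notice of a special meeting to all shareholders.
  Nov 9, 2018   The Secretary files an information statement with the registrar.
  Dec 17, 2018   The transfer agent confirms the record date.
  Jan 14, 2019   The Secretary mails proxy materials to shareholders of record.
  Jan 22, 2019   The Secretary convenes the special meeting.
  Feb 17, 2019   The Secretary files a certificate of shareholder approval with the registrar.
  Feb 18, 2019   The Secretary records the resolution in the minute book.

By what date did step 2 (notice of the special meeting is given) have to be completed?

Nov 2, 2018

The draft resolution is circulated on Sep 11, 2018; the 20-day response period therefore ends Oct 1, 2018, and step 2 runs from that date. The window is 13–32 days after Oct 1, 2018; it closes on Nov 2, 2018.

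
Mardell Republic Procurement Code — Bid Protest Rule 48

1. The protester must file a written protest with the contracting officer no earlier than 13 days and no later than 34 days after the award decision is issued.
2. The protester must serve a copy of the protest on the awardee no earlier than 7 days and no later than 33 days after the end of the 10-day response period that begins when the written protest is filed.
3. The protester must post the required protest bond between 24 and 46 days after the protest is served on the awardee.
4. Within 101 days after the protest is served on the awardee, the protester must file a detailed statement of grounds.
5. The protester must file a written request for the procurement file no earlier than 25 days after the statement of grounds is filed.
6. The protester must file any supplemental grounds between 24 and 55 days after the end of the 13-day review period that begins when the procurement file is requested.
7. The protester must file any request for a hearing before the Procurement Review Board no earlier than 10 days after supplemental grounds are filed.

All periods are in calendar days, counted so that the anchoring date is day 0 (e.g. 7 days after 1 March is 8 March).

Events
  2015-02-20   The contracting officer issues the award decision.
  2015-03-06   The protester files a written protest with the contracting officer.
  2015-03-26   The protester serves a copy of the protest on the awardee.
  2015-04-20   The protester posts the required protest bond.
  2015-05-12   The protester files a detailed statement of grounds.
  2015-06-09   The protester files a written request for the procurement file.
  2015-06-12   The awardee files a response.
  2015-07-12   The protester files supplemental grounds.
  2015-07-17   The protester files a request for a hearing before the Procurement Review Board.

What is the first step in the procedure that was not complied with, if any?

Step 6

(1) the permitted window runs from 2015-02-20 + 13 = 2015-03-05 to 2015-02-20 + 34 = 2015-03-26; done 2015-03-06 — within the window.
(2) the permitted window runs from 2015-03-16 + 7 = 2015-03-23 to 2015-03-16 + 33 = 2015-04-18; 2015-03-26 falls inside that range.
(3) the permitted window runs from 2015-03-26 + 24 = 2015-04-19 to 2015-03-26 + 46 = 2015-05-11; done 2015-04-20, which is between those dates.
(4) due by 2015-03-26 + 101 days = 2015-07-05; completed 2015-05-12, before the deadline.
(5) permitted from 2015-05-12 + 25 days = 2015-06-06 onward; done 2015-06-09 — permitted.
(6) the permitted window runs from 2015-06-22 + 24 = 2015-07-16 to 2015-06-22 + 55 = 2015-08-16; done 2015-07-12 — 4 days before the window opened.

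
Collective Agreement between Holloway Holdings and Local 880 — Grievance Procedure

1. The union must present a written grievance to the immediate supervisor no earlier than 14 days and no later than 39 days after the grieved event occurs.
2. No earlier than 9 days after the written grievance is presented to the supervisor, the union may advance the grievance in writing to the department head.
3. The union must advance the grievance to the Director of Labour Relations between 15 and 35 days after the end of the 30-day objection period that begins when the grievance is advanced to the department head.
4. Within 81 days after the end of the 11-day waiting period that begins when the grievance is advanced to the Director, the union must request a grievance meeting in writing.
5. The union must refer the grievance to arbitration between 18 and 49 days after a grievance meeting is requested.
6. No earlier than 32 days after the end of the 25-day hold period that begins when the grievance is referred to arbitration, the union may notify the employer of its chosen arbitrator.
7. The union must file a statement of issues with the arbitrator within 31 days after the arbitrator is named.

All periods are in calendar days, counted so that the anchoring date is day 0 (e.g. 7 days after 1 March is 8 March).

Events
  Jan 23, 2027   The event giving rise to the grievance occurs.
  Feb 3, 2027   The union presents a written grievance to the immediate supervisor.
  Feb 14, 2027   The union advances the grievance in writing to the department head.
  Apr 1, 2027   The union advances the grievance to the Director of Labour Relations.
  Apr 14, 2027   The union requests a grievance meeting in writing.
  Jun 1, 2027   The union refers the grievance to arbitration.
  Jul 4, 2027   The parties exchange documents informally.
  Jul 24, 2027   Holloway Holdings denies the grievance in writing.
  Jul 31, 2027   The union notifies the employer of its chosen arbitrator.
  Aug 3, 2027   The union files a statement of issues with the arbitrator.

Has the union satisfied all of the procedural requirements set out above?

(1) the permitted window runs from Jan 23, 2027 + 14 = Feb 6, 2027 to Jan 23, 2027 + 39 = Mar 3, 2027; done Feb 3, 2027 — 3 days before the window opened.

No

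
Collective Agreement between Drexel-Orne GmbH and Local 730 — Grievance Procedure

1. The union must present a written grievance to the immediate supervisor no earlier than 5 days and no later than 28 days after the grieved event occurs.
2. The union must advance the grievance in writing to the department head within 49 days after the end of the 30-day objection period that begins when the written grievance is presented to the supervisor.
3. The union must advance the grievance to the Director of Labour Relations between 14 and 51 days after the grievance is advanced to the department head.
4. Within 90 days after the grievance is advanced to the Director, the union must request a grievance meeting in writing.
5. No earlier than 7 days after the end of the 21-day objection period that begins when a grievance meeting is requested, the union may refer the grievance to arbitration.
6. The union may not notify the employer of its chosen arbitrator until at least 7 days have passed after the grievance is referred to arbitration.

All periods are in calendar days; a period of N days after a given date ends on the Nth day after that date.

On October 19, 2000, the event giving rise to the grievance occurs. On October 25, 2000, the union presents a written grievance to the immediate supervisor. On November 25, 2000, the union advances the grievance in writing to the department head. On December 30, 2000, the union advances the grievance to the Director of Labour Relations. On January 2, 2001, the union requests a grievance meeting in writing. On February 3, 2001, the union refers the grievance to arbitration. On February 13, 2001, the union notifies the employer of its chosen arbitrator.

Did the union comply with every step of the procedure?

Step 1 — 5 and 28 days from October 19, 2000 (when the grieved event occurs) are October 24, 2000 and November 16, 2000 respectively; done October 25, 2000 — within the window.
Step 2 — counting 49 days from November 24, 2000 (end of the 30-day objection period, which began when the written grievance is presented to the supervisor on October 25, 2000) gives a deadline of January 12, 2001; done November 25, 2000 — timely.
Step 3 — 14 and 51 days from November 25, 2000 (when the grievance is advanced to the department head) are December 9, 2000 and January 15, 2001 respectively; December 30, 2000 falls inside that range.
Step 4 — counting 90 days from December 30, 2000 (when the grievance is advanced to the Director) gives a deadline of March 30, 2001; January 2, 2001 is within that limit.
Step 5 — must wait 7 days from January 23, 2001 (end of the 21-day objection period, which began when a grievance meeting is requested on January 2, 2001), so not before January 30, 2001; done February 3, 2001, after the minimum wait.
Step 6 — must wait 7 days from February 3, 2001 (when the grievance is referred to arbitration), so not before February 10, 2001; done February 13, 2001, after the minimum wait.

Yes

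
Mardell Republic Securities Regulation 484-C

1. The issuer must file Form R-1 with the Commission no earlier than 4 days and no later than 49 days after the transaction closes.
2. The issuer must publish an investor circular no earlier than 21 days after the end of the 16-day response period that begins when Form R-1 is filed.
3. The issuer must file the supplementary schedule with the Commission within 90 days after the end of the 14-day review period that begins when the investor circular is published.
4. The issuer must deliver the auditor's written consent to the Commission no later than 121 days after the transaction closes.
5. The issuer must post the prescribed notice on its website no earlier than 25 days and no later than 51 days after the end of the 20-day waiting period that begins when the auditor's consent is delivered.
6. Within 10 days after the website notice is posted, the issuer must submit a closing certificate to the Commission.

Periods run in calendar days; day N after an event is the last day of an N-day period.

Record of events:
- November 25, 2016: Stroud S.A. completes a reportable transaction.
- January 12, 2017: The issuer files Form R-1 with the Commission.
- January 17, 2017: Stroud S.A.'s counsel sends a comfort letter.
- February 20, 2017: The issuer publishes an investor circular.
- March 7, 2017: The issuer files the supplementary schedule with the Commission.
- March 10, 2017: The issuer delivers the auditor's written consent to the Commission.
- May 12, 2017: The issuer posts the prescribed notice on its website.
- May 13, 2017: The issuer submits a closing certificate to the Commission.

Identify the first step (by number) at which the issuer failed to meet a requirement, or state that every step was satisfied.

(1) the permitted window runs from November 25, 2016 + 4 = November 29, 2016 to November 25, 2016 + 49 = January 13, 2017; done January 12, 2017 — within the window.
(2) permitted from January 28, 2017 + 21 days = February 18, 2017 onward; done February 20, 2017, after the minimum wait.
(3) due by March 6, 2017 + 90 days = June 4, 2017; done March 7, 2017 — timely.
(4) due by November 25, 2016 + 121 days = March 26, 2017; done March 10, 2017 — timely.
(5) the permitted window runs from March 30, 2017 + 25 = April 24, 2017 to March 30, 2017 + 51 = May 20, 2017; May 12, 2017 falls inside that range.
(6) due by May 12, 2017 + 10 days = May 22, 2017; done May 13, 2017 — timely.

None — every step was satisfied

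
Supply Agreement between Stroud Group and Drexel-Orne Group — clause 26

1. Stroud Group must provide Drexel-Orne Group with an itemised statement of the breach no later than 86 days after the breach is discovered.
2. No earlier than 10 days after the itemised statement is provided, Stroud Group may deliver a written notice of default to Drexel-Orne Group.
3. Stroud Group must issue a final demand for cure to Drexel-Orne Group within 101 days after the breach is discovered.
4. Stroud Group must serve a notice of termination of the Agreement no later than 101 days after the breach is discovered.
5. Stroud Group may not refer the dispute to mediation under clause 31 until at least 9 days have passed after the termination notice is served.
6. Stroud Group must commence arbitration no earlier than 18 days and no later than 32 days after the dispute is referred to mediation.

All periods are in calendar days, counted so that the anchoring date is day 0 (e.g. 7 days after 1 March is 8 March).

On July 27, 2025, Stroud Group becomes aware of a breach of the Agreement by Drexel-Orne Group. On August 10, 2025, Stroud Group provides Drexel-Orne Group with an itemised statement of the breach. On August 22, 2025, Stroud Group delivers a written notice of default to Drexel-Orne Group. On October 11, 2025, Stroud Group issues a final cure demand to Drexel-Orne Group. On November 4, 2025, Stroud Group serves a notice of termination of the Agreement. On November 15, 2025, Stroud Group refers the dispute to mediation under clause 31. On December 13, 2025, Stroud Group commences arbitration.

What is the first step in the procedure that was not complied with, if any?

Step 1 — counting 86 days from July 27, 2025 (when the breach is discovered) gives a deadline of October 21, 2025; completed August 10, 2025, before the deadline.
Step 2 — must wait 10 days from August 10, 2025 (when the itemised statement is provided), so not before August 20, 2025; August 22, 2025 is on or after that date.
Step 3 — counting 101 days from July 27, 2025 (when the breach is discovered) gives a deadline of November 5, 2025; completed October 11, 2025, before the deadline.
Step 4 — counting 101 days from July 27, 2025 (when the breach is discovered) gives a deadline of November 5, 2025; completed November 4, 2025, before the deadline.
Step 5 — must wait 9 days from November 4, 2025 (when the termination notice is served), so not before November 13, 2025; done November 15, 2025 — permitted.
Step 6 — 18 and 32 days from November 15, 2025 (when the dispute is referred to mediation) are December 3, 2025 and December 17, 2025 respectively; done December 13, 2025, which is between those dates.

None — every step was satisfied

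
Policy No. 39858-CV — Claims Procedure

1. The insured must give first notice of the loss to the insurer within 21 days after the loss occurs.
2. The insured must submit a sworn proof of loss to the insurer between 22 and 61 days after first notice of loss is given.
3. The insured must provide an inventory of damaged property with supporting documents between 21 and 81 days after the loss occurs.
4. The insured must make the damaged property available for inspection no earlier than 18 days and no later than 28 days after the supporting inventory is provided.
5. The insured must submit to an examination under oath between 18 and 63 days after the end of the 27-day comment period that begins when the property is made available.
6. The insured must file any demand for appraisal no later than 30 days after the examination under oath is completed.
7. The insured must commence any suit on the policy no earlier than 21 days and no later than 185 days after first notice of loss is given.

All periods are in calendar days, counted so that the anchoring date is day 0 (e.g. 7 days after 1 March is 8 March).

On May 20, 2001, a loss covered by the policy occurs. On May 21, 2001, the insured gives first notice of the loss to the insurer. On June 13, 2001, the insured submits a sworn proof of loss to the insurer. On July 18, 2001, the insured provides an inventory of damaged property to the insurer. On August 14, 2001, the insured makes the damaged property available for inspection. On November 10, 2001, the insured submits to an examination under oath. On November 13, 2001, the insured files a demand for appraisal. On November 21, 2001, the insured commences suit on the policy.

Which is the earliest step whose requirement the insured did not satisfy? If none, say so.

None — every step was satisfied

Step 1: 21 days after May 20, 2001 (when the loss occurs) is June 10, 2001; May 21, 2001 is within that limit.
Step 2: the window is 22–61 days after May 21, 2001 (when first notice of loss is given), so June 12, 2001 through July 21, 2001; done June 13, 2001 — within the window.
Step 3: the window is 21–81 days after May 20, 2001 (when the loss occurs), so June 10, 2001 through August 9, 2001; July 18, 2001 falls inside that range.
Step 4: the window is 18–28 days after July 18, 2001 (when the supporting inventory is provided), so August 5, 2001 through August 15, 2001; done August 14, 2001 — within the window.
Step 5: the window is 18–63 days after September 10, 2001 (end of the 27-day comment period, which began when the property is made available on August 14, 2001), so September 28, 2001 through November 12, 2001; done November 10, 2001, which is between those dates.
Step 6: 30 days after November 10, 2001 (when the examination under oath is completed) is December 10, 2001; November 13, 2001 is within that limit.
Step 7: the window is 21–185 days after May 21, 2001 (when first notice of loss is given), so June 11, 2001 through November 22, 2001; done November 21, 2001 — within the window.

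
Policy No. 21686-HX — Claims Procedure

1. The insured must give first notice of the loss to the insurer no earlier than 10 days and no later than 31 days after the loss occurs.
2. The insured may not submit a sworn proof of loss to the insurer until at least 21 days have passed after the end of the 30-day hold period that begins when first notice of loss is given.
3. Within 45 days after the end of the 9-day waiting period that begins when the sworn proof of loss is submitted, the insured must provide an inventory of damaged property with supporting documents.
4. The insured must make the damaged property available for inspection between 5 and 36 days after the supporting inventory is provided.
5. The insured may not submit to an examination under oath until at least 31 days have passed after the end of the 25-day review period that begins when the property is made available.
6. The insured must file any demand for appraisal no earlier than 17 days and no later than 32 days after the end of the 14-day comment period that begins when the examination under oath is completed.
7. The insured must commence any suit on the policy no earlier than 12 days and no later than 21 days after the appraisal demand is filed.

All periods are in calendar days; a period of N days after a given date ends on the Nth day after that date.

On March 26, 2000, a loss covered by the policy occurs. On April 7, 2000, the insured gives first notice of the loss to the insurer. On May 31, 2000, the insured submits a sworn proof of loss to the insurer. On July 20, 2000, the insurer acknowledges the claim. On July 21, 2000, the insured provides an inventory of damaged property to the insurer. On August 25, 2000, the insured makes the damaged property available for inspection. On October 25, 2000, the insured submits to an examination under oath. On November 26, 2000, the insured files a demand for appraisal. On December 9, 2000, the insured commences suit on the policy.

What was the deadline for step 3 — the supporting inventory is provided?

The sworn proof of loss is submitted on May 31, 2000; the 9-day waiting period therefore ends June 9, 2000, and step 3 runs from that date. 45 days after June 9, 2000 is July 24, 2000.

July 24, 2000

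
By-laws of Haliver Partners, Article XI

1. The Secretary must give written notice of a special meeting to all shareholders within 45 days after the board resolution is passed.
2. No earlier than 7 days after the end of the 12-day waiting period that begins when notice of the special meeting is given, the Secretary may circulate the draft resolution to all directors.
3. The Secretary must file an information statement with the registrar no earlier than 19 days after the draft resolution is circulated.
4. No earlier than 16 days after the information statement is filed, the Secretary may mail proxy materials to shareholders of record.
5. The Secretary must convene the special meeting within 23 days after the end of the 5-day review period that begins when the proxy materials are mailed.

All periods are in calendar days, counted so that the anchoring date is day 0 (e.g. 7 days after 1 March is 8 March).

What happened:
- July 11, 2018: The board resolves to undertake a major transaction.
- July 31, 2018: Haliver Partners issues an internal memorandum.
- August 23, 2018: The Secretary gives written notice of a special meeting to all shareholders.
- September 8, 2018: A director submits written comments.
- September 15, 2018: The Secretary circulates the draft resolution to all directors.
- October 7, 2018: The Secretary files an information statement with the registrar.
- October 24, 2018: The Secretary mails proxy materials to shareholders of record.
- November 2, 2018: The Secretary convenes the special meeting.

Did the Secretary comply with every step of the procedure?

Yes

(1) due by July 11, 2018 + 45 days = August 25, 2018; August 23, 2018 is within that limit.
(2) permitted from September 4, 2018 + 7 days = September 11, 2018 onward; September 15, 2018 is on or after that date.
(3) permitted from September 15, 2018 + 19 days = October 4, 2018 onward; done October 7, 2018, after the minimum wait.
(4) permitted from October 7, 2018 + 16 days = October 23, 2018 onward; done October 24, 2018, after the minimum wait.
(5) due by October 29, 2018 + 23 days = November 21, 2018; done November 2, 2018 — timely.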